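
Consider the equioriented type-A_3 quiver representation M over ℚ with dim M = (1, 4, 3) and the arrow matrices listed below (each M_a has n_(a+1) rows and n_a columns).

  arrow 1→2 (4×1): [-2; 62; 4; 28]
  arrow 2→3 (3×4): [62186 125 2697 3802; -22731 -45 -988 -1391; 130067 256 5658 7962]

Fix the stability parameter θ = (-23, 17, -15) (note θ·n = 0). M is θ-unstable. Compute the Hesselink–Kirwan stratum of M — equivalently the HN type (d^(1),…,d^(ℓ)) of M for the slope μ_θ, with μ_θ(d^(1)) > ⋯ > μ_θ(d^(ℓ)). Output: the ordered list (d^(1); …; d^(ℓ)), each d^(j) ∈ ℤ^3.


Barcode: M ≅ I[1,3], I[2,2], I[2,3]^2. HN layers by μ_θ (3 steps, strictly decreasing):
  μ^(1)=17; μ^(2)=1; μ^(3)=-23

((0, 1, 0); (0, 3, 3); (1, 0, 0))


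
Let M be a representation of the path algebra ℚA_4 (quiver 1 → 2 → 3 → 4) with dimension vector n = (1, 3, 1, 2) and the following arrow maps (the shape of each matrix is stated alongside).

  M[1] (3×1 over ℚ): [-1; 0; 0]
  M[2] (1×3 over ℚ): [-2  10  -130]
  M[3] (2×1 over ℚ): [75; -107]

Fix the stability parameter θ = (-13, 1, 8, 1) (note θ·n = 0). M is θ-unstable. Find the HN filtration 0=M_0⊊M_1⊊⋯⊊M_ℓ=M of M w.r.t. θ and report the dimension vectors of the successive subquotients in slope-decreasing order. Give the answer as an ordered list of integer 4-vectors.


Via rank(M_{q-1}∘⋯∘M_p): M ≅ I[1,4], I[2,2]^2, I[4,4].
μ_θ-semistable layers: μ^(1)=9/2; μ^(2)=1; μ^(3)=-13

((0, 0, 1, 1); (0, 3, 0, 1); (1, 0, 0, 0))


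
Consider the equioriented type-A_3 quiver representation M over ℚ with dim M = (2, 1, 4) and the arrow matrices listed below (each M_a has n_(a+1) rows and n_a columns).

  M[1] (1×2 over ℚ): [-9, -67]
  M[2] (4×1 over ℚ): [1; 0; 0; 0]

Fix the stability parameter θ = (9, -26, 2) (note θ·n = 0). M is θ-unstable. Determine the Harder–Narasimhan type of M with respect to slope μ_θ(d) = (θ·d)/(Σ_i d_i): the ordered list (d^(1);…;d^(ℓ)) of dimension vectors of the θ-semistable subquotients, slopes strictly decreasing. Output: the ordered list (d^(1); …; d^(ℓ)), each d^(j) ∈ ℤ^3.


Interval decomposition of M: I[1,1], I[1,3], I[3,3]^3.
HN type (ℓ=3): μ^(1)=9; μ^(2)=2; μ^(3)=-17/2

((1, 0, 0); (0, 0, 4); (1, 1, 0))


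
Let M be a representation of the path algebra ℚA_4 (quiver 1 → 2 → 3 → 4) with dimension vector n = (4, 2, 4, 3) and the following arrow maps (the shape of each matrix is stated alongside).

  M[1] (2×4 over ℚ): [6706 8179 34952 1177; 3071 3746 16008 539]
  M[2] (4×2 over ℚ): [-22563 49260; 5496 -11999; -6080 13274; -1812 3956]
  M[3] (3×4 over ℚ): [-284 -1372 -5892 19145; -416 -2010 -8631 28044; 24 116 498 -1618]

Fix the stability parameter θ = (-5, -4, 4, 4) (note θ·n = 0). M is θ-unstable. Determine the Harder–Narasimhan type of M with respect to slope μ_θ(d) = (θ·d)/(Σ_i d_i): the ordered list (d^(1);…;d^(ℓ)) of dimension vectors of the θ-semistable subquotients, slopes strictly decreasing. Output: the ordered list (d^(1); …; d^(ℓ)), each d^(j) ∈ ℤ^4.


Interval decomposition of M: I[1,1]^2, I[1,3]^2, I[3,4]^2, I[4,4].
HN type (ℓ=3): μ^(1)=4; μ^(2)=-4; μ^(3)=-5

((0, 0, 4, 3); (0, 2, 0, 0); (4, 0, 0, 0))


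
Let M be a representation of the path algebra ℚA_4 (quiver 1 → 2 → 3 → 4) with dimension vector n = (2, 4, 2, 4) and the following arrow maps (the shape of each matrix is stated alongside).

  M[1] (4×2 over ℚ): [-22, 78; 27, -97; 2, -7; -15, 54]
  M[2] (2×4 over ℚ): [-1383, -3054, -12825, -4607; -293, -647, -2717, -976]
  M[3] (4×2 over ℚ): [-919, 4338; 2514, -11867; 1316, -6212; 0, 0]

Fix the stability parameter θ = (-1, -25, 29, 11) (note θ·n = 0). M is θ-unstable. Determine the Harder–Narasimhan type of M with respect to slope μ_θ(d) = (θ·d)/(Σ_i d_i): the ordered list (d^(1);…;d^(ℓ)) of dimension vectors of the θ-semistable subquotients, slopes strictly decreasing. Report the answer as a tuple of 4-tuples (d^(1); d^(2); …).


Barcode: M ≅ I[1,4]^2, I[2,2]^2, I[4,4]^2. HN layers by μ_θ (4 steps, strictly decreasing):
  μ^(1)=20; μ^(2)=11; μ^(3)=-13; μ^(4)=-25

((0, 0, 2, 2); (0, 0, 0, 2); (2, 2, 0, 0); (0, 2, 0, 0))


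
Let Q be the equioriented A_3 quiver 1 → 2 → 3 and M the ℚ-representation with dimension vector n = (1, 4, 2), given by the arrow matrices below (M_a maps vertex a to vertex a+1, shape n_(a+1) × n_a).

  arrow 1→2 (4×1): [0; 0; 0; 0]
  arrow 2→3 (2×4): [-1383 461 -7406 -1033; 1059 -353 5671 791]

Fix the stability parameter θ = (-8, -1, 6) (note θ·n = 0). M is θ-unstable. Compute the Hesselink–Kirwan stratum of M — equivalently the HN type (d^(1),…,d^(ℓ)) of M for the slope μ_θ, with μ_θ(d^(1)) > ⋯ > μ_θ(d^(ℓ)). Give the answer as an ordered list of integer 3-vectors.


Interval decomposition of M: I[1,1], I[2,2]^2, I[2,3]^2.
HN type (ℓ=3): μ^(1)=6; μ^(2)=-1; μ^(3)=-8

((0, 0, 2); (0, 4, 0); (1, 0, 0))


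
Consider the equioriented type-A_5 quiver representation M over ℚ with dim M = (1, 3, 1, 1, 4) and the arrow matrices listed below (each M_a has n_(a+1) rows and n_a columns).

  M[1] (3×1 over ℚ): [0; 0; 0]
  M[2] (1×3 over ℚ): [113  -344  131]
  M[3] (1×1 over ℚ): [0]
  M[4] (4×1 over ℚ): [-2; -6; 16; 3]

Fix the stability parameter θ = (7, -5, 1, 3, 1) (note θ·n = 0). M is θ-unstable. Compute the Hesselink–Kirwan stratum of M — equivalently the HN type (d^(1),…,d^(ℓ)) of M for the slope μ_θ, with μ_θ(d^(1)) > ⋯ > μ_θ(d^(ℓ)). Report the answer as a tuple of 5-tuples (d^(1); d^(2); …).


Interval decomposition of M: I[1,1], I[2,2]^2, I[2,3], I[4,5], I[5,5]^3.
HN type (ℓ=4): μ^(1)=7; μ^(2)=2; μ^(3)=1; μ^(4)=-5

((1, 0, 0, 0, 0); (0, 0, 0, 1, 1); (0, 0, 1, 0, 3); (0, 3, 0, 0, 0))


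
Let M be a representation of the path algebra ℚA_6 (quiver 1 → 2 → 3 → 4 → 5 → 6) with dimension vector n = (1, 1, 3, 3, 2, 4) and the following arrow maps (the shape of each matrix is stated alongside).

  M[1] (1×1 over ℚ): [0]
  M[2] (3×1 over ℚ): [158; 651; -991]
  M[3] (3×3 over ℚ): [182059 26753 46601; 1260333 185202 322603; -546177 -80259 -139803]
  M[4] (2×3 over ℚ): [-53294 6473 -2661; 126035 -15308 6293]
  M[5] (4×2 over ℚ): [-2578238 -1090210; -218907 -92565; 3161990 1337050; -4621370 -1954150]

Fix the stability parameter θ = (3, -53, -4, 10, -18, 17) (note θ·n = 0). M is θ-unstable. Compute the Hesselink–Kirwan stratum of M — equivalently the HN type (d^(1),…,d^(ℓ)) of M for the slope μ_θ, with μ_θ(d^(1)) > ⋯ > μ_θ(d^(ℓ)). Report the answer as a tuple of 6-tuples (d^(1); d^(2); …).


Via rank(M_{q-1}∘⋯∘M_p): M ≅ I[1,1], I[2,6], I[3,3], I[3,4], I[4,5], I[6,6]^3.
μ_θ-semistable layers: μ^(1)=17; μ^(2)=10; μ^(3)=3; μ^(4)=-4; μ^(5)=-53

((0, 0, 0, 0, 0, 4); (0, 0, 0, 1, 0, 0); (1, 0, 0, 0, 0, 0); (0, 0, 3, 2, 2, 0); (0, 1, 0, 0, 0, 0))


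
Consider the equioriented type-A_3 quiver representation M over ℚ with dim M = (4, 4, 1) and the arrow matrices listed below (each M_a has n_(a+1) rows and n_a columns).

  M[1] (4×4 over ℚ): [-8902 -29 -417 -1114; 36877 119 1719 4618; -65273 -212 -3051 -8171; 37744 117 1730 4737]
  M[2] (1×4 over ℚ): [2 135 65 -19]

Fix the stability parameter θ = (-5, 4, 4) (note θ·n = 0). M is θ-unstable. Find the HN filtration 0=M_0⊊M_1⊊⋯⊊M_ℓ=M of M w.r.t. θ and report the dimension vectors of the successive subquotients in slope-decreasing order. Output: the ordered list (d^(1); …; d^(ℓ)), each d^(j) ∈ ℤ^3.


Barcode: M ≅ I[1,2]^3, I[1,3]. HN layers by μ_θ (2 steps, strictly decreasing):
  μ^(1)=4; μ^(2)=-5

((0, 4, 1); (4, 0, 0))


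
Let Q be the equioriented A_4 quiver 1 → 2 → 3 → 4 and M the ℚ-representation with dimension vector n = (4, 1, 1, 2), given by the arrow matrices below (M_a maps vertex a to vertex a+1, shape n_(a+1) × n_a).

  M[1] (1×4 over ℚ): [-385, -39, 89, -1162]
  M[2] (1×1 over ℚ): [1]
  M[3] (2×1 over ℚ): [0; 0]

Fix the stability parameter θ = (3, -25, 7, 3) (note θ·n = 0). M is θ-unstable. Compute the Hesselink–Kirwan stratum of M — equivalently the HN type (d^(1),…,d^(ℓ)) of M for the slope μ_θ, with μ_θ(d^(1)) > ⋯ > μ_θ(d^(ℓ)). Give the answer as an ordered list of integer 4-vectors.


Via rank(M_{q-1}∘⋯∘M_p): M ≅ I[1,1]^3, I[1,3], I[4,4]^2.
μ_θ-semistable layers: μ^(1)=7; μ^(2)=3; μ^(3)=-11

((0, 0, 1, 0); (3, 0, 0, 2); (1, 1, 0, 0))


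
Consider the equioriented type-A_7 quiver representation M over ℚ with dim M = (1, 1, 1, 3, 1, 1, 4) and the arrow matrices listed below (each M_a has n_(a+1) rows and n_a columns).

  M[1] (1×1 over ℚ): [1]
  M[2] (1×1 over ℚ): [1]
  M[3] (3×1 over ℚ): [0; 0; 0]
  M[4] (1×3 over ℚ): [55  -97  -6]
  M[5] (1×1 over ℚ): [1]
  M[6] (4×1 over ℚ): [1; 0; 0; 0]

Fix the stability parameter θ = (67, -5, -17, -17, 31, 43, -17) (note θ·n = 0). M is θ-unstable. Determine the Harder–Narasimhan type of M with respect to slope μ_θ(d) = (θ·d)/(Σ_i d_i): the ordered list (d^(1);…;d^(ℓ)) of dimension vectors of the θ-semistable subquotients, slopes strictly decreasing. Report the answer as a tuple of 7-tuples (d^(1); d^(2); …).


Via rank(M_{q-1}∘⋯∘M_p): M ≅ I[1,3], I[4,4]^2, I[4,7], I[7,7]^3.
μ_θ-semistable layers: μ^(1)=19; μ^(2)=15; μ^(3)=-17

((0, 0, 0, 0, 1, 1, 1); (1, 1, 1, 0, 0, 0, 0); (0, 0, 0, 3, 0, 0, 3))


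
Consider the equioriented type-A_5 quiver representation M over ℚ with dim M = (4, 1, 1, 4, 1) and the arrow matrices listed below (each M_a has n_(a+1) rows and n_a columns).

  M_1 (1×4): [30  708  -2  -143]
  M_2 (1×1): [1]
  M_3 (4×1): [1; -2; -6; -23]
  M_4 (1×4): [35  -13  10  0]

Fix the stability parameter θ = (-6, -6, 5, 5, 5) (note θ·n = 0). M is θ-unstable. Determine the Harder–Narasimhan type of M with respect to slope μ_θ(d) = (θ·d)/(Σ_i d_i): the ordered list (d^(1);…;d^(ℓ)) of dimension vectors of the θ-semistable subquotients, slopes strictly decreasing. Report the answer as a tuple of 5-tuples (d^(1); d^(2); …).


Via rank(M_{q-1}∘⋯∘M_p): M ≅ I[1,1]^3, I[1,5], I[4,4]^3.
μ_θ-semistable layers: μ^(1)=5; μ^(2)=-6

((0, 0, 1, 4, 1); (4, 1, 0, 0, 0))


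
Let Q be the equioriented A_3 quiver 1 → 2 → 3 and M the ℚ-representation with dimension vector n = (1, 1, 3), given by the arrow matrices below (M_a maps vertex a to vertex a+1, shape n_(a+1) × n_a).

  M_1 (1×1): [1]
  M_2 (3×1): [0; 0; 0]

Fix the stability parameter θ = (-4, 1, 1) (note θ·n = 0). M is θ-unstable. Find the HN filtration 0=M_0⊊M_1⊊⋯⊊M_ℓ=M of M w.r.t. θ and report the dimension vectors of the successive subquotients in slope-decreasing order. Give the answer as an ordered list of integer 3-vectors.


Interval decomposition of M: I[1,2], I[3,3]^3.
HN type (ℓ=2): μ^(1)=1; μ^(2)=-4

((0, 1, 3); (1, 0, 0))


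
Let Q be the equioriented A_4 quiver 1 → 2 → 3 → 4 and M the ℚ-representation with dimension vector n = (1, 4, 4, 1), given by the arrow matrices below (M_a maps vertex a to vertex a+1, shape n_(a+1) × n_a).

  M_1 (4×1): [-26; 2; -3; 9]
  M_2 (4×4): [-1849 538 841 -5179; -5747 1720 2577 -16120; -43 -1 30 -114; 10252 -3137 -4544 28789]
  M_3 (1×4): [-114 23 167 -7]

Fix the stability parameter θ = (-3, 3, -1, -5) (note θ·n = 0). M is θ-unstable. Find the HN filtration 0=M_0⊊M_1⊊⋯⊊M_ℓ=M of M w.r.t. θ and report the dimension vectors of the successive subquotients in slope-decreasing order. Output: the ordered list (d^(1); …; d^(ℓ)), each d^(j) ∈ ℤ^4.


Barcode: M ≅ I[1,3], I[2,3]^2, I[2,4]. HN layers by μ_θ (3 steps, strictly decreasing):
  μ^(1)=1; μ^(2)=-1; μ^(3)=-3

((0, 3, 3, 0); (0, 1, 1, 1); (1, 0, 0, 0))


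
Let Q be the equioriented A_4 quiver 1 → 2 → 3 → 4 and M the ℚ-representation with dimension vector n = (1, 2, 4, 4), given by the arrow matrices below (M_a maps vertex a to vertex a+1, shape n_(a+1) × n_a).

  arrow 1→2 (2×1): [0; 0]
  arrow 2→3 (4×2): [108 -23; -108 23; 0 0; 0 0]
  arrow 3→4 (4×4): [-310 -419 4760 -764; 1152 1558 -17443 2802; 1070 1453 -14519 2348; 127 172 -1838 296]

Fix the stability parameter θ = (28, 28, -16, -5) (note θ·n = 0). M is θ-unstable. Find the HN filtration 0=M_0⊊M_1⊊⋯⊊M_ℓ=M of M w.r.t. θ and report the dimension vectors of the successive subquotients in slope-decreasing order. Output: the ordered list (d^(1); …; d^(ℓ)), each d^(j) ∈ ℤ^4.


Barcode: M ≅ I[1,1], I[2,2], I[2,4], I[3,4]^3. HN layers by μ_θ (4 steps, strictly decreasing):
  μ^(1)=28; μ^(2)=7/3; μ^(3)=-5; μ^(4)=-16

((1, 1, 0, 0); (0, 1, 1, 1); (0, 0, 0, 3); (0, 0, 3, 0))


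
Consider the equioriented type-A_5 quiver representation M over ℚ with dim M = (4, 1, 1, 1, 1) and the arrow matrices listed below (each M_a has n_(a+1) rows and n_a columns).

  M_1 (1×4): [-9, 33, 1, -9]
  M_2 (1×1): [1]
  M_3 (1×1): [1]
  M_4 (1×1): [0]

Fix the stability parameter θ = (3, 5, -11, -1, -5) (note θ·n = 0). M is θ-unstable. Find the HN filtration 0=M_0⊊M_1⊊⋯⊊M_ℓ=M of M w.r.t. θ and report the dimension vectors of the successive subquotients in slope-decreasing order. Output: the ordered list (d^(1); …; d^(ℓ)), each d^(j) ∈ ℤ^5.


Via rank(M_{q-1}∘⋯∘M_p): M ≅ I[1,1]^3, I[1,4], I[5,5].
μ_θ-semistable layers: μ^(1)=3; μ^(2)=-1; μ^(3)=-5

((3, 0, 0, 0, 0); (1, 1, 1, 1, 0); (0, 0, 0, 0, 1))


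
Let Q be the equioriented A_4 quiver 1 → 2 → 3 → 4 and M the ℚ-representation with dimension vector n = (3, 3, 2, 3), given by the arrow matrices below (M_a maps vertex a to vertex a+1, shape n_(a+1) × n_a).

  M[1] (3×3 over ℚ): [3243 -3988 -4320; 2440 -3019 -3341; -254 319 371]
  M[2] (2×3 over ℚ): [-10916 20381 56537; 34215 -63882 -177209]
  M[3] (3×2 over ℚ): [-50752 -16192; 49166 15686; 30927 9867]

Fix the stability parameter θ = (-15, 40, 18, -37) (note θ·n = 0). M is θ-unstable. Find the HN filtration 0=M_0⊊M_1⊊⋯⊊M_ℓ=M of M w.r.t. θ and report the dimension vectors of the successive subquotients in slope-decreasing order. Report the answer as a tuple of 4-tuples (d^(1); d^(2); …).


Interval decomposition of M: I[1,2], I[1,3], I[1,4], I[4,4]^2.
HN type (ℓ=5): μ^(1)=40; μ^(2)=29; μ^(3)=7; μ^(4)=-15; μ^(5)=-37

((0, 1, 0, 0); (0, 1, 1, 0); (0, 1, 1, 1); (3, 0, 0, 0); (0, 0, 0, 2))


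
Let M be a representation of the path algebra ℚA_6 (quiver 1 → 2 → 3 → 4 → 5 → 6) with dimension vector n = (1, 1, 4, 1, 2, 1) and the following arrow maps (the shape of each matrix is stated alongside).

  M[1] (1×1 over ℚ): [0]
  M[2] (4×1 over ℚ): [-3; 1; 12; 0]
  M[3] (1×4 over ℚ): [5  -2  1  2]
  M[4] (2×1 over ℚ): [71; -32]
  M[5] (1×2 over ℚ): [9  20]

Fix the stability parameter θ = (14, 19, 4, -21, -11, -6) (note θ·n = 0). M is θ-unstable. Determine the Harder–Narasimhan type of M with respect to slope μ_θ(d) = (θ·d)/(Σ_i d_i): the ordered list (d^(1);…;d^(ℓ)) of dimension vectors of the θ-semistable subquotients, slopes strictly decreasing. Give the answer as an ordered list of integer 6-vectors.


Barcode: M ≅ I[1,1], I[2,6], I[3,3]^3, I[5,5]. HN layers by μ_θ (4 steps, strictly decreasing):
  μ^(1)=14; μ^(2)=4; μ^(3)=-3; μ^(4)=-11

((1, 0, 0, 0, 0, 0); (0, 0, 3, 0, 0, 0); (0, 1, 1, 1, 1, 1); (0, 0, 0, 0, 1, 0))


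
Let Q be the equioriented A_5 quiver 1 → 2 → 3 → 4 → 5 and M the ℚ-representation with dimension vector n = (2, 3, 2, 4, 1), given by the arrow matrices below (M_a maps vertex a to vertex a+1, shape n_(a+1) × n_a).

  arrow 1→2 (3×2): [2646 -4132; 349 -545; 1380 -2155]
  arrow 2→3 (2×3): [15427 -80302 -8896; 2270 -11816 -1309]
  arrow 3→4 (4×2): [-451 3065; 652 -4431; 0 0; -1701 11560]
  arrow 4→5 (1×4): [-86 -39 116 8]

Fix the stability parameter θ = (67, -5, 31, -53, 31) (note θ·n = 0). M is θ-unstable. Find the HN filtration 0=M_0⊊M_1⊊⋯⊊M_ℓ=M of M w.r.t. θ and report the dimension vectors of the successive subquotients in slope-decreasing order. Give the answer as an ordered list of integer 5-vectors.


Interval decomposition of M: I[1,4], I[1,5], I[2,2], I[4,4]^2.
HN type (ℓ=4): μ^(1)=31; μ^(2)=10; μ^(3)=-5; μ^(4)=-53

((0, 0, 0, 0, 1); (2, 2, 2, 2, 0); (0, 1, 0, 0, 0); (0, 0, 0, 2, 0))


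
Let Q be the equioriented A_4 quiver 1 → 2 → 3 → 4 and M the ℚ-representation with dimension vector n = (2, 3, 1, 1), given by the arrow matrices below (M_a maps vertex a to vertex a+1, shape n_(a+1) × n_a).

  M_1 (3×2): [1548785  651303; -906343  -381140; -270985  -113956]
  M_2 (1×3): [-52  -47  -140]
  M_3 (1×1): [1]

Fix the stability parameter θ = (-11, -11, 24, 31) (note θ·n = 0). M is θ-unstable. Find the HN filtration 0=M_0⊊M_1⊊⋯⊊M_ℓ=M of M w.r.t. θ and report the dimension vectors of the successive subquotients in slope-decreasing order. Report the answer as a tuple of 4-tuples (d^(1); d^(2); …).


Barcode: M ≅ I[1,2], I[1,4], I[2,2]. HN layers by μ_θ (3 steps, strictly decreasing):
  μ^(1)=31; μ^(2)=24; μ^(3)=-11

((0, 0, 0, 1); (0, 0, 1, 0); (2, 3, 0, 0))


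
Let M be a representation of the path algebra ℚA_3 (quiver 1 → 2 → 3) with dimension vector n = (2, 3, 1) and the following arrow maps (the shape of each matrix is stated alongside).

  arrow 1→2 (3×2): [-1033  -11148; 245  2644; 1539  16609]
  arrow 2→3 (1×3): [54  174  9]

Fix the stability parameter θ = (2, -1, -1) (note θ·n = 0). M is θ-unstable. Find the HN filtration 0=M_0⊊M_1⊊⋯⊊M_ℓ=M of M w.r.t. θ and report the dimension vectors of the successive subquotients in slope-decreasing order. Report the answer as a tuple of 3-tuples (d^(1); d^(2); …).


Barcode: M ≅ I[1,2], I[1,3], I[2,2]. HN layers by μ_θ (3 steps, strictly decreasing):
  μ^(1)=1/2; μ^(2)=0; μ^(3)=-1

((1, 1, 0); (1, 1, 1); (0, 1, 0))


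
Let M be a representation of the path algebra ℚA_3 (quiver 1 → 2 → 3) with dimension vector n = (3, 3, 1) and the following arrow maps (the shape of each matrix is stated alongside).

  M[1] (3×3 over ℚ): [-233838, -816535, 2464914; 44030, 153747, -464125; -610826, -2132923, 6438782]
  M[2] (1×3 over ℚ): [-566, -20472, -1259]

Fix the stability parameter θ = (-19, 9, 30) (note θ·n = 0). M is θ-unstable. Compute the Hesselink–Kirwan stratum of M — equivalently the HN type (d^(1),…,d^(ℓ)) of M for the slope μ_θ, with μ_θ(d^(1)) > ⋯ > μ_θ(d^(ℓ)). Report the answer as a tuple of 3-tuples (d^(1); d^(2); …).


Barcode: M ≅ I[1,2]^2, I[1,3]. HN layers by μ_θ (3 steps, strictly decreasing):
  μ^(1)=30; μ^(2)=9; μ^(3)=-19

((0, 0, 1); (0, 3, 0); (3, 0, 0))


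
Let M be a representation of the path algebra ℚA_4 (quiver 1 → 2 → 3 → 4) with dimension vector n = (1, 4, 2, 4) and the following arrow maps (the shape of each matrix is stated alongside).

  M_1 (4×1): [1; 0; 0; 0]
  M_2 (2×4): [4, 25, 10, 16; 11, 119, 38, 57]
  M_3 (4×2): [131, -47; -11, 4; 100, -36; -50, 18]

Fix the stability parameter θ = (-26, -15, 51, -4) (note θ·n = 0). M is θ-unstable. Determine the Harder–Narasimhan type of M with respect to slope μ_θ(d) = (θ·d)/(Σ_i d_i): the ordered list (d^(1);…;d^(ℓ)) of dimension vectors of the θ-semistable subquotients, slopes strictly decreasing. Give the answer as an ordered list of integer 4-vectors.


Via rank(M_{q-1}∘⋯∘M_p): M ≅ I[1,4], I[2,2]^2, I[2,4], I[4,4]^2.
μ_θ-semistable layers: μ^(1)=47/2; μ^(2)=-4; μ^(3)=-15; μ^(4)=-26

((0, 0, 2, 2); (0, 0, 0, 2); (0, 4, 0, 0); (1, 0, 0, 0))


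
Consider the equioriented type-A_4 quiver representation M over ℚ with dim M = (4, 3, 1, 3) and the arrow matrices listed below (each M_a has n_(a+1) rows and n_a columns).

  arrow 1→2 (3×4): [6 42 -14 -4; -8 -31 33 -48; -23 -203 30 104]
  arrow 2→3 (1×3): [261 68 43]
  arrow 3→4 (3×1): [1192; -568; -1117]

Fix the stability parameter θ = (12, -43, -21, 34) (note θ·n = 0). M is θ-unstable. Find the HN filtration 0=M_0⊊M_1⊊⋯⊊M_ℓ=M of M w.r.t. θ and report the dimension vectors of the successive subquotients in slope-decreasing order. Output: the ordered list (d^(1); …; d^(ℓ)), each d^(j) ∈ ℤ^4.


Interval decomposition of M: I[1,1], I[1,2]^2, I[1,4], I[4,4]^2.
HN type (ℓ=4): μ^(1)=34; μ^(2)=12; μ^(3)=-31/2; μ^(4)=-52/3

((0, 0, 0, 3); (1, 0, 0, 0); (2, 2, 0, 0); (1, 1, 1, 0))


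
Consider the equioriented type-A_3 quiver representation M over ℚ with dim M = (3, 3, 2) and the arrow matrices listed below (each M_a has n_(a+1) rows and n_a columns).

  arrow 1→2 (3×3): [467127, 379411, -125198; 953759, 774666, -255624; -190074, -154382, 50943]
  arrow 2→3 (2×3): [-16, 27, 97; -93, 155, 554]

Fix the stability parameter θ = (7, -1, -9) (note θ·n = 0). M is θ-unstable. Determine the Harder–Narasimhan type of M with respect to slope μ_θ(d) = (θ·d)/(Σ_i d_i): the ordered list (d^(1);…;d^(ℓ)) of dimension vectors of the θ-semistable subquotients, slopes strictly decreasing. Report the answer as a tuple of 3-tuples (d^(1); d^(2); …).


Barcode: M ≅ I[1,2], I[1,3]^2. HN layers by μ_θ (2 steps, strictly decreasing):
  μ^(1)=3; μ^(2)=-1

((1, 1, 0); (2, 2, 2))


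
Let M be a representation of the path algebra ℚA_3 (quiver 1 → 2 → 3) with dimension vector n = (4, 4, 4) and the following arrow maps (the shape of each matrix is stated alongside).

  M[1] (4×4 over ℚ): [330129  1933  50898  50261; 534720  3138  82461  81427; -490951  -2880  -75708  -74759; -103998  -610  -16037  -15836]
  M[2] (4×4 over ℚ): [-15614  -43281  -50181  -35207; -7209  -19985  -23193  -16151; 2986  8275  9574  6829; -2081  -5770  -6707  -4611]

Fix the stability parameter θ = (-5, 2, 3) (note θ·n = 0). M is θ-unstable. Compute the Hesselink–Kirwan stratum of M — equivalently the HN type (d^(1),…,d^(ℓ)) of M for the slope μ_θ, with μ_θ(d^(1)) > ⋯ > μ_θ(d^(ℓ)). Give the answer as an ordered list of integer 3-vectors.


Via rank(M_{q-1}∘⋯∘M_p): M ≅ I[1,3]^4.
μ_θ-semistable layers: μ^(1)=3; μ^(2)=2; μ^(3)=-5

((0, 0, 4); (0, 4, 0); (4, 0, 0))


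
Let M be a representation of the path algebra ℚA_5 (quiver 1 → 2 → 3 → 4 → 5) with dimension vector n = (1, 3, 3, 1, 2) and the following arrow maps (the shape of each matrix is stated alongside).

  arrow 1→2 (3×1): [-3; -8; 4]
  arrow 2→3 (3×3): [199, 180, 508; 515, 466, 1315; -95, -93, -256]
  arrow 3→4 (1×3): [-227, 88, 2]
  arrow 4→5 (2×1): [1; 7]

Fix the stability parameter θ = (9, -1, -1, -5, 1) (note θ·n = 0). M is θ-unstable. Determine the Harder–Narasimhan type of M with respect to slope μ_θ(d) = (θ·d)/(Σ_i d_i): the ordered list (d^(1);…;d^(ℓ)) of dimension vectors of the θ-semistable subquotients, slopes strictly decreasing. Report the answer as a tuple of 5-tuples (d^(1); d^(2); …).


Interval decomposition of M: I[1,5], I[2,3]^2, I[5,5].
HN type (ℓ=3): μ^(1)=1; μ^(2)=1/2; μ^(3)=-1

((0, 0, 0, 0, 2); (1, 1, 1, 1, 0); (0, 2, 2, 0, 0))


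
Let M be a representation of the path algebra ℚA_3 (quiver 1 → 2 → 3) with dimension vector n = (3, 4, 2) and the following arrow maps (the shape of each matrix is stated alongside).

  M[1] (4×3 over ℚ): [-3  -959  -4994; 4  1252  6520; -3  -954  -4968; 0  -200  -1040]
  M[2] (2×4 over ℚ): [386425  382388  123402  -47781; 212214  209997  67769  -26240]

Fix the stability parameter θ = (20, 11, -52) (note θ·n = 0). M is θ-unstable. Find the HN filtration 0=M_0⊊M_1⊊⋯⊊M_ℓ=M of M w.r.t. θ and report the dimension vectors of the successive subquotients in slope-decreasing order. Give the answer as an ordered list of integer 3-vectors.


Interval decomposition of M: I[1,1], I[1,3]^2, I[2,2]^2.
HN type (ℓ=3): μ^(1)=20; μ^(2)=11; μ^(3)=-7

((1, 0, 0); (0, 2, 0); (2, 2, 2))


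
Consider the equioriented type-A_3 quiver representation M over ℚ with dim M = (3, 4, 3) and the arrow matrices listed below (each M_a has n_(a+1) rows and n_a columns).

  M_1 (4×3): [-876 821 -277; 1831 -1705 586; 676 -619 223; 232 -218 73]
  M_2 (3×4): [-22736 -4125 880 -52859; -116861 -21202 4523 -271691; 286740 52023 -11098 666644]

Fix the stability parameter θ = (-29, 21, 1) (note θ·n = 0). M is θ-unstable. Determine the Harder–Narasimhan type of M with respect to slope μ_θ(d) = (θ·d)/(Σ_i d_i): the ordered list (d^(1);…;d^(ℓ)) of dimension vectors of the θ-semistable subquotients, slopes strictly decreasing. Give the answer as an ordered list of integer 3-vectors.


Via rank(M_{q-1}∘⋯∘M_p): M ≅ I[1,3]^3, I[2,2].
μ_θ-semistable layers: μ^(1)=21; μ^(2)=11; μ^(3)=-29

((0, 1, 0); (0, 3, 3); (3, 0, 0))


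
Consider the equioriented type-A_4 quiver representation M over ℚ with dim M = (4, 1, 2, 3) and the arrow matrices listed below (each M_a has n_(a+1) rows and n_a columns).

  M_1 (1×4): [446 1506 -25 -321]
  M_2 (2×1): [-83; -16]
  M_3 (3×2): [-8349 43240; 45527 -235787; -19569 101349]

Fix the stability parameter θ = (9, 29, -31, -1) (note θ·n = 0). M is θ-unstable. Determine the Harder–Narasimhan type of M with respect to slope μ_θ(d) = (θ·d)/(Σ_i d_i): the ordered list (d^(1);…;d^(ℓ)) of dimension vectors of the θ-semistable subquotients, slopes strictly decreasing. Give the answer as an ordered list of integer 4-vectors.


Via rank(M_{q-1}∘⋯∘M_p): M ≅ I[1,1]^3, I[1,4], I[3,4], I[4,4].
μ_θ-semistable layers: μ^(1)=9; μ^(2)=3/2; μ^(3)=-1; μ^(4)=-31

((3, 0, 0, 0); (1, 1, 1, 1); (0, 0, 0, 2); (0, 0, 1, 0))


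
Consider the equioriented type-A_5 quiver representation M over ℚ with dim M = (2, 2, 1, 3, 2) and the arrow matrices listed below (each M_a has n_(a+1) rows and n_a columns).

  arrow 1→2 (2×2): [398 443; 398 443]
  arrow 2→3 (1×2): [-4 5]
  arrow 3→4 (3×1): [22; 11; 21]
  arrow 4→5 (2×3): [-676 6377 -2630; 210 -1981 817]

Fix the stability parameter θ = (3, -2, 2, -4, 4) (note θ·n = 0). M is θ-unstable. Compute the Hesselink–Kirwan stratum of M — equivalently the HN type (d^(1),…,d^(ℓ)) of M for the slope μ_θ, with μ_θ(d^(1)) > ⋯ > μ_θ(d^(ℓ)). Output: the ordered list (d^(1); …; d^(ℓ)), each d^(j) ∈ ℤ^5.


Via rank(M_{q-1}∘⋯∘M_p): M ≅ I[1,1], I[1,5], I[2,2], I[4,4], I[4,5].
μ_θ-semistable layers: μ^(1)=4; μ^(2)=3; μ^(3)=-1/4; μ^(4)=-2; μ^(5)=-4

((0, 0, 0, 0, 2); (1, 0, 0, 0, 0); (1, 1, 1, 1, 0); (0, 1, 0, 0, 0); (0, 0, 0, 2, 0))


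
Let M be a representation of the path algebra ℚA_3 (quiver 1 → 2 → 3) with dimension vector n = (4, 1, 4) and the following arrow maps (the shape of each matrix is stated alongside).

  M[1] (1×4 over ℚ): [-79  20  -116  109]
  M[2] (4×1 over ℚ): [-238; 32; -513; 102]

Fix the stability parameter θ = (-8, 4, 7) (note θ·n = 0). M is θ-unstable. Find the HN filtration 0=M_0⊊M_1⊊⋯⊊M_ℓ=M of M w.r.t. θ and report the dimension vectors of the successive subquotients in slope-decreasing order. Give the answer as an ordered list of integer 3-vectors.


Interval decomposition of M: I[1,1]^3, I[1,3], I[3,3]^3.
HN type (ℓ=3): μ^(1)=7; μ^(2)=4; μ^(3)=-8

((0, 0, 4); (0, 1, 0); (4, 0, 0))


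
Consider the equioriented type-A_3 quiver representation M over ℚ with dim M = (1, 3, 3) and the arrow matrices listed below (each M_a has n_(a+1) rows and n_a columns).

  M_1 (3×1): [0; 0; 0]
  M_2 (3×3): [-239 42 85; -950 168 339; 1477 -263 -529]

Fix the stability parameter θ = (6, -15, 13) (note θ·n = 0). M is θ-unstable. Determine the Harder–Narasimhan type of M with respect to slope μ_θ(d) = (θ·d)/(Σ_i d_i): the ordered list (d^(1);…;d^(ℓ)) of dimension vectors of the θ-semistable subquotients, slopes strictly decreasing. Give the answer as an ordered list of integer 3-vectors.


Barcode: M ≅ I[1,1], I[2,3]^3. HN layers by μ_θ (3 steps, strictly decreasing):
  μ^(1)=13; μ^(2)=6; μ^(3)=-15

((0, 0, 3); (1, 0, 0); (0, 3, 0))


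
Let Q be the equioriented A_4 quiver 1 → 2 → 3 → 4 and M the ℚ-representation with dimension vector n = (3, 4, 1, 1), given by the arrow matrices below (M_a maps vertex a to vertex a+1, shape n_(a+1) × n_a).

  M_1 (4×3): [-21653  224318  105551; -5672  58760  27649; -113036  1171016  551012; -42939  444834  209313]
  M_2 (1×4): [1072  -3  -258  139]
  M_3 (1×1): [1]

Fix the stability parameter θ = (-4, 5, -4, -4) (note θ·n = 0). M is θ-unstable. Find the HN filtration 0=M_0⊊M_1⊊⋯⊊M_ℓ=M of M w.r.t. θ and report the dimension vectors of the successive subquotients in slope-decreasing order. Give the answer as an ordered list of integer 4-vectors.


Barcode: M ≅ I[1,1], I[1,2], I[1,4], I[2,2]^2. HN layers by μ_θ (3 steps, strictly decreasing):
  μ^(1)=5; μ^(2)=-1; μ^(3)=-4

((0, 3, 0, 0); (0, 1, 1, 1); (3, 0, 0, 0))


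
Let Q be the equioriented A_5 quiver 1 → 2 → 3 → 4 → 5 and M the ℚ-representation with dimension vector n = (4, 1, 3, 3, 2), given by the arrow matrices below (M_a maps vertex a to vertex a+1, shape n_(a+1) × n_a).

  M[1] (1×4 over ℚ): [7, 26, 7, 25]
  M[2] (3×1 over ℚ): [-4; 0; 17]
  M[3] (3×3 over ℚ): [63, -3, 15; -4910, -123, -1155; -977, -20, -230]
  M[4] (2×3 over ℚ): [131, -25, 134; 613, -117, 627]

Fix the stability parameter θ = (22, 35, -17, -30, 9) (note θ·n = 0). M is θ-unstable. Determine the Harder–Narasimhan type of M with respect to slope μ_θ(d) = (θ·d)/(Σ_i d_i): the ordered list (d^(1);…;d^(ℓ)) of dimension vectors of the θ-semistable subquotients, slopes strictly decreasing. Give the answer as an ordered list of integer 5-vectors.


Interval decomposition of M: I[1,1]^3, I[1,4], I[3,3], I[3,5], I[4,5].
HN type (ℓ=6): μ^(1)=22; μ^(2)=9; μ^(3)=5/2; μ^(4)=-17; μ^(5)=-47/2; μ^(6)=-30

((3, 0, 0, 0, 0); (0, 0, 0, 0, 2); (1, 1, 1, 1, 0); (0, 0, 1, 0, 0); (0, 0, 1, 1, 0); (0, 0, 0, 1, 0))


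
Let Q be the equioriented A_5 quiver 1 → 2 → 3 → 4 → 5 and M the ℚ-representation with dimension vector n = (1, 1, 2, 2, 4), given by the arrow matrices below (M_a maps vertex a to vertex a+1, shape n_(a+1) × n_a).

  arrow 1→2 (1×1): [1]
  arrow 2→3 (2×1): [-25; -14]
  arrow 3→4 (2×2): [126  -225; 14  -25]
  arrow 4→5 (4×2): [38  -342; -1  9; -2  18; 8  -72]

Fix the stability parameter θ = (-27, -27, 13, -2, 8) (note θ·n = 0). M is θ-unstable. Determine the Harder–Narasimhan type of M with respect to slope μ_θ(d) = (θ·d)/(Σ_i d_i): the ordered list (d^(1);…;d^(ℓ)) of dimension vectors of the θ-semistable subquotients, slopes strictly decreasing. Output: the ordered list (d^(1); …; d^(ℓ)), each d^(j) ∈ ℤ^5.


Barcode: M ≅ I[1,3], I[3,4], I[4,5], I[5,5]^3. HN layers by μ_θ (5 steps, strictly decreasing):
  μ^(1)=13; μ^(2)=8; μ^(3)=11/2; μ^(4)=-2; μ^(5)=-27

((0, 0, 1, 0, 0); (0, 0, 0, 0, 4); (0, 0, 1, 1, 0); (0, 0, 0, 1, 0); (1, 1, 0, 0, 0))


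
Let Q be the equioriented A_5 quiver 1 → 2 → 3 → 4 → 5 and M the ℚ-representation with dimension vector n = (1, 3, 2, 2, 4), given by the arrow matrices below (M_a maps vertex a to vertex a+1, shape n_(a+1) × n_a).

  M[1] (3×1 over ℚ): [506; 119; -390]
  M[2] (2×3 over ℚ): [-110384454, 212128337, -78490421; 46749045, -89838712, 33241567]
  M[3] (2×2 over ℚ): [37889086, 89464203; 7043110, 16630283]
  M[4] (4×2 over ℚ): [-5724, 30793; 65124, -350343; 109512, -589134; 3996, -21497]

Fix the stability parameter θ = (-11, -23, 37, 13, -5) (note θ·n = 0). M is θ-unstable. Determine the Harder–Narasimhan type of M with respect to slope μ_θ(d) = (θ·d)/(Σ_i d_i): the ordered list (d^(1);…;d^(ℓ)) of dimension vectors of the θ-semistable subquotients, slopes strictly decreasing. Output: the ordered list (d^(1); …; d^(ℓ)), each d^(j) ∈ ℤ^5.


Via rank(M_{q-1}∘⋯∘M_p): M ≅ I[1,5], I[2,2], I[2,4], I[5,5]^3.
μ_θ-semistable layers: μ^(1)=25; μ^(2)=15; μ^(3)=-5; μ^(4)=-17; μ^(5)=-23

((0, 0, 1, 1, 0); (0, 0, 1, 1, 1); (0, 0, 0, 0, 3); (1, 1, 0, 0, 0); (0, 2, 0, 0, 0))


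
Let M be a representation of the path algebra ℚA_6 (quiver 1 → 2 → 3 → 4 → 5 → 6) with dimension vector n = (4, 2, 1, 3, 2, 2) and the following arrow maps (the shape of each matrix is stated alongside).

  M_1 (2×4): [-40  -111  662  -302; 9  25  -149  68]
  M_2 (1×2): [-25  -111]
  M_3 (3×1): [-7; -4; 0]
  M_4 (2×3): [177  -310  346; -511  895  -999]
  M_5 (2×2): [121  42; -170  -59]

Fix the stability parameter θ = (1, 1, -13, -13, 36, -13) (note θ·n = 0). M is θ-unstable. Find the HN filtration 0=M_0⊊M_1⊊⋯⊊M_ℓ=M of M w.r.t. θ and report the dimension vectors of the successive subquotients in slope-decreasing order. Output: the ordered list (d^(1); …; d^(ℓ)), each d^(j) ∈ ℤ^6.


Interval decomposition of M: I[1,1]^2, I[1,2], I[1,6], I[4,4], I[4,6].
HN type (ℓ=4): μ^(1)=23/2; μ^(2)=1; μ^(3)=-6; μ^(4)=-13

((0, 0, 0, 0, 2, 2); (3, 1, 0, 0, 0, 0); (1, 1, 1, 1, 0, 0); (0, 0, 0, 2, 0, 0))


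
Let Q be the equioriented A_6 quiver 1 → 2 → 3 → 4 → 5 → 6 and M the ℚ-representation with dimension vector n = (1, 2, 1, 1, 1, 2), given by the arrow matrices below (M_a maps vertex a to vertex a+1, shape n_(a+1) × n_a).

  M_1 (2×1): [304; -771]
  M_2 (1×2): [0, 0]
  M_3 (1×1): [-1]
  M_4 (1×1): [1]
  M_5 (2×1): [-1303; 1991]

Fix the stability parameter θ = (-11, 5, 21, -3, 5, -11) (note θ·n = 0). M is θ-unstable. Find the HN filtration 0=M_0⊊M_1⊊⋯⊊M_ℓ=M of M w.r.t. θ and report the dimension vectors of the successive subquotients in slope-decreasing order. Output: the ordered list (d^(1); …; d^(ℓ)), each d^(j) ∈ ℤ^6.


Barcode: M ≅ I[1,2], I[2,2], I[3,6], I[6,6]. HN layers by μ_θ (3 steps, strictly decreasing):
  μ^(1)=5; μ^(2)=3; μ^(3)=-11

((0, 2, 0, 0, 0, 0); (0, 0, 1, 1, 1, 1); (1, 0, 0, 0, 0, 1))


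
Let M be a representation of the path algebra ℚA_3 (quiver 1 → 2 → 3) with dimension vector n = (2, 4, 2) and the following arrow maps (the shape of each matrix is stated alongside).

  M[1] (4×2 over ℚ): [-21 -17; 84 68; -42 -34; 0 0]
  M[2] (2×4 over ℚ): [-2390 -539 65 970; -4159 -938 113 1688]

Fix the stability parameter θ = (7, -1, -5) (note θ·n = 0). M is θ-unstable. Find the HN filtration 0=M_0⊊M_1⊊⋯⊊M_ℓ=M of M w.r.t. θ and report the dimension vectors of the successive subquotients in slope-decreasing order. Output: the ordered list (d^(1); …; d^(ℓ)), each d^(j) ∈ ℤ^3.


Barcode: M ≅ I[1,1], I[1,3], I[2,2]^2, I[2,3]. HN layers by μ_θ (4 steps, strictly decreasing):
  μ^(1)=7; μ^(2)=1/3; μ^(3)=-1; μ^(4)=-3

((1, 0, 0); (1, 1, 1); (0, 2, 0); (0, 1, 1))


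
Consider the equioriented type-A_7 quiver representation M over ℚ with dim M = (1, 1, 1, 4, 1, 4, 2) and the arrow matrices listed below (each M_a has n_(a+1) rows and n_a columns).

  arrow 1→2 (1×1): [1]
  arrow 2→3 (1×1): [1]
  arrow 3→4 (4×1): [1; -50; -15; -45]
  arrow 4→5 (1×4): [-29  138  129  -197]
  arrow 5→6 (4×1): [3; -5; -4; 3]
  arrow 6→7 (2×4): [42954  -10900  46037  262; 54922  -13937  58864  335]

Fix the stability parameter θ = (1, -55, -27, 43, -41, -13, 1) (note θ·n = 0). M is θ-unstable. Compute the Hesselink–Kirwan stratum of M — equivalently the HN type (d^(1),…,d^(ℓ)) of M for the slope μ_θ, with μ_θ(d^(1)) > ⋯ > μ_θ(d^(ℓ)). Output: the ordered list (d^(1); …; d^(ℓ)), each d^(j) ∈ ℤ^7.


Barcode: M ≅ I[1,6], I[4,4]^3, I[6,6], I[6,7]^2. HN layers by μ_θ (5 steps, strictly decreasing):
  μ^(1)=43; μ^(2)=1; μ^(3)=-11/3; μ^(4)=-13; μ^(5)=-27

((0, 0, 0, 3, 0, 0, 0); (0, 0, 0, 0, 0, 0, 2); (0, 0, 0, 1, 1, 1, 0); (0, 0, 0, 0, 0, 3, 0); (1, 1, 1, 0, 0, 0, 0))


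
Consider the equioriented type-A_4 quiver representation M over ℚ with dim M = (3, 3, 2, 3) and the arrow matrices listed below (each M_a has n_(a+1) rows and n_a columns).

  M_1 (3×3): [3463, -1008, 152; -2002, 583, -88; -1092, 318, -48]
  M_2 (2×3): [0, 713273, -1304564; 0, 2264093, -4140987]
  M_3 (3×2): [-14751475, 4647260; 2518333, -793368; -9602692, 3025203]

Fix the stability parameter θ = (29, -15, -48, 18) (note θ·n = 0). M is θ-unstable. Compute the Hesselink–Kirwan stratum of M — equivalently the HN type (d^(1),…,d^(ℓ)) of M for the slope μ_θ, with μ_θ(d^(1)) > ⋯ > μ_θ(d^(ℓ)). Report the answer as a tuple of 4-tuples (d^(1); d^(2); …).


Via rank(M_{q-1}∘⋯∘M_p): M ≅ I[1,1], I[1,2], I[1,4], I[2,4], I[4,4].
μ_θ-semistable layers: μ^(1)=29; μ^(2)=18; μ^(3)=7; μ^(4)=-34/3; μ^(5)=-63/2

((1, 0, 0, 0); (0, 0, 0, 3); (1, 1, 0, 0); (1, 1, 1, 0); (0, 1, 1, 0))


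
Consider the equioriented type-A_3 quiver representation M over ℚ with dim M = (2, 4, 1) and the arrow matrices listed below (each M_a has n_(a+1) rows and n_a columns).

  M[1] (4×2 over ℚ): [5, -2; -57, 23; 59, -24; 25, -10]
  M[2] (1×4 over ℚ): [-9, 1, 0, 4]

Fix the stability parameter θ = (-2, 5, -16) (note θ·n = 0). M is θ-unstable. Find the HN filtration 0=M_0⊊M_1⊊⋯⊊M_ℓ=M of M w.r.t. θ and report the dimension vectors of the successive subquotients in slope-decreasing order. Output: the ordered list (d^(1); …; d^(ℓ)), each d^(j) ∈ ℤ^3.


Barcode: M ≅ I[1,2], I[1,3], I[2,2]^2. HN layers by μ_θ (3 steps, strictly decreasing):
  μ^(1)=5; μ^(2)=-2; μ^(3)=-13/3

((0, 3, 0); (1, 0, 0); (1, 1, 1))


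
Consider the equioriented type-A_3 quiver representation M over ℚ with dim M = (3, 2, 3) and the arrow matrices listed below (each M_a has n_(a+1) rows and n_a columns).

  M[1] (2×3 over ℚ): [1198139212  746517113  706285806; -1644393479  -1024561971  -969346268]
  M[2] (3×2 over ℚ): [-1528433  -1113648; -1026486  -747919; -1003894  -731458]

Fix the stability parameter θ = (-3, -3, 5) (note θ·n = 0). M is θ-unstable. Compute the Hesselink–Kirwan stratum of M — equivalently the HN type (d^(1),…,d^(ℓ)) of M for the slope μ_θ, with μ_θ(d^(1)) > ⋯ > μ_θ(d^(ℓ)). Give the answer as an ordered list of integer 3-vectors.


Barcode: M ≅ I[1,1], I[1,3]^2, I[3,3]. HN layers by μ_θ (2 steps, strictly decreasing):
  μ^(1)=5; μ^(2)=-3

((0, 0, 3); (3, 2, 0))


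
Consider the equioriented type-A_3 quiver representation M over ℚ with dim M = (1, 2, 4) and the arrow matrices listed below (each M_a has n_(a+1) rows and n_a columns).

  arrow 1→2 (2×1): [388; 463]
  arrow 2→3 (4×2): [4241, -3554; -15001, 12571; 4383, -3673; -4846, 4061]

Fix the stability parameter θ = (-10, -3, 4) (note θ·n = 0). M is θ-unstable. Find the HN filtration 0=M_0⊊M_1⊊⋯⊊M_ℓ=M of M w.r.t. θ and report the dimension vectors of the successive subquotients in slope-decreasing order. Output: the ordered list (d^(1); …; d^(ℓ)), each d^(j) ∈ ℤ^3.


Barcode: M ≅ I[1,3], I[2,3], I[3,3]^2. HN layers by μ_θ (3 steps, strictly decreasing):
  μ^(1)=4; μ^(2)=-3; μ^(3)=-10

((0, 0, 4); (0, 2, 0); (1, 0, 0))


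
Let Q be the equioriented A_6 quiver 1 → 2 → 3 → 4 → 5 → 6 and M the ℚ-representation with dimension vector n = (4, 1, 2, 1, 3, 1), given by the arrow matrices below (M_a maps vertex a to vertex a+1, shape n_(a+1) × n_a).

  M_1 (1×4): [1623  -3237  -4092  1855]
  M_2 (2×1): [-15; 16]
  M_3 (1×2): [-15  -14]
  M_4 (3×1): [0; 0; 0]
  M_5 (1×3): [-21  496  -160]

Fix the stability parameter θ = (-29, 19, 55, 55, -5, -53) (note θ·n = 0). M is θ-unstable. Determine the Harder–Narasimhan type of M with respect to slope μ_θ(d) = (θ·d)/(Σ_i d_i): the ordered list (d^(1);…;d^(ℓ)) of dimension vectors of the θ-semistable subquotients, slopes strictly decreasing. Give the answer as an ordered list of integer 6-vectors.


Barcode: M ≅ I[1,1]^3, I[1,4], I[3,3], I[5,5]^2, I[5,6]. HN layers by μ_θ (4 steps, strictly decreasing):
  μ^(1)=55; μ^(2)=19; μ^(3)=-5; μ^(4)=-29

((0, 0, 2, 1, 0, 0); (0, 1, 0, 0, 0, 0); (0, 0, 0, 0, 2, 0); (4, 0, 0, 0, 1, 1))


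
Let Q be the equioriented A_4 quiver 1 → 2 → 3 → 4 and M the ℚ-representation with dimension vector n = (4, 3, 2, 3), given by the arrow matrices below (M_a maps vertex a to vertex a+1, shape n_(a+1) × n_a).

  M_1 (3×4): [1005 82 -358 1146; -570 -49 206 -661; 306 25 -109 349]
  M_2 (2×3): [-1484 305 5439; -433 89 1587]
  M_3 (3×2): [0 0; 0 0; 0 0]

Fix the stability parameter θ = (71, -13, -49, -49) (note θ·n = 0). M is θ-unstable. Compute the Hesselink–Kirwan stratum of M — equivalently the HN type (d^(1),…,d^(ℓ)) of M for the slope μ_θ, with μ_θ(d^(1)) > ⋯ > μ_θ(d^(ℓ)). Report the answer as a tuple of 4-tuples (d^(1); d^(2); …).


Via rank(M_{q-1}∘⋯∘M_p): M ≅ I[1,1], I[1,2], I[1,3]^2, I[4,4]^3.
μ_θ-semistable layers: μ^(1)=71; μ^(2)=29; μ^(3)=3; μ^(4)=-49

((1, 0, 0, 0); (1, 1, 0, 0); (2, 2, 2, 0); (0, 0, 0, 3))
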